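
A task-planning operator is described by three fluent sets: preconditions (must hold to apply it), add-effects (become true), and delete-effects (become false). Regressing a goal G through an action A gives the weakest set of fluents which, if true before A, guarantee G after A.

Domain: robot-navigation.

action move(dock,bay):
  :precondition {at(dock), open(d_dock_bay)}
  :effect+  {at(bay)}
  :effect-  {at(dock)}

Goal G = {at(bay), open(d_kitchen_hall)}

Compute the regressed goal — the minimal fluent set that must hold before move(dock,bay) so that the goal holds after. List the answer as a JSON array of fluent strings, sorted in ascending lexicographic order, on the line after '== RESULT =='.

Regress:
  G ∩ del = {}  (empty — regression defined)
  G \ add = {at(bay), open(d_kitchen_hall)} \ {at(bay)} = {open(d_kitchen_hall)}
  ∪ pre   = {open(d_kitchen_hall)} ∪ {at(dock), open(d_dock_bay)}
          = {at(dock), open(d_dock_bay), open(d_kitchen_hall)}

== RESULT ==
["at(dock)", "open(d_dock_bay)", "open(d_kitchen_hall)"]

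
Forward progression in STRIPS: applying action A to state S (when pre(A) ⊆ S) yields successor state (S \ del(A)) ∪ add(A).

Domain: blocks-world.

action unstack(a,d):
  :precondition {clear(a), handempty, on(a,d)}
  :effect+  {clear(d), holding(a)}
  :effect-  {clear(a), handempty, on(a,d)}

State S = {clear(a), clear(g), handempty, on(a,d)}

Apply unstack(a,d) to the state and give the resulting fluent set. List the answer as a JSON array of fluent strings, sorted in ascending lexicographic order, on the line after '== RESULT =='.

Progress:
  pre ⊆ S: {clear(a), handempty, on(a,d)} ⊆ S  — applicable
  S \ del = {clear(g)}
  ∪ add   = {clear(d), clear(g), holding(a)}

== RESULT ==
["clear(d)", "clear(g)", "holding(a)"]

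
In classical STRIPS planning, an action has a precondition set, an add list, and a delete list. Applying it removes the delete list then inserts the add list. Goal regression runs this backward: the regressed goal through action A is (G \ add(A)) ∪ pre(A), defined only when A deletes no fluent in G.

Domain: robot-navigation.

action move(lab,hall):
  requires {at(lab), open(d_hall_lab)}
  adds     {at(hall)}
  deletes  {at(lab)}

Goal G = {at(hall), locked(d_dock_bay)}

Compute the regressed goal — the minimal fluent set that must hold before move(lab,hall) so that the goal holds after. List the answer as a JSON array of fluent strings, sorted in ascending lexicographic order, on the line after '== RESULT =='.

Compute (G \ add) ∪ pre:
  G ∩ del = {}  (empty — regression defined)
  G \ add = {at(hall), locked(d_dock_bay)} \ {at(hall)} = {locked(d_dock_bay)}
  ∪ pre   = {locked(d_dock_bay)} ∪ {at(lab), open(d_hall_lab)}
          = {at(lab), locked(d_dock_bay), open(d_hall_lab)}

== RESULT ==
["at(lab)", "locked(d_dock_bay)", "open(d_hall_lab)"]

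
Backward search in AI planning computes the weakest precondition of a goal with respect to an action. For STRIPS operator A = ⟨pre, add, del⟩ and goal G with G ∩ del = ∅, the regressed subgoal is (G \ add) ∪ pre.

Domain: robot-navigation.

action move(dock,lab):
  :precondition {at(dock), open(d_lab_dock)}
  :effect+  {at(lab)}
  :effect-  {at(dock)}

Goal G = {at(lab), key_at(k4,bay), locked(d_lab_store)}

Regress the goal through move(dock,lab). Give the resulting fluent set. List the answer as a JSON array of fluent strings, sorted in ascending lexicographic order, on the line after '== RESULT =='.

Compute (G \ add) ∪ pre:
  G ∩ del = {}  (empty — regression defined)
  G \ add = {at(lab), key_at(k4,bay), locked(d_lab_store)} \ {at(lab)} = {key_at(k4,bay), locked(d_lab_store)}
  ∪ pre   = {key_at(k4,bay), locked(d_lab_store)} ∪ {at(dock), open(d_lab_dock)}
          = {at(dock), key_at(k4,bay), locked(d_lab_store), open(d_lab_dock)}

== RESULT ==
["at(dock)", "key_at(k4,bay)", "locked(d_lab_store)", "open(d_lab_dock)"]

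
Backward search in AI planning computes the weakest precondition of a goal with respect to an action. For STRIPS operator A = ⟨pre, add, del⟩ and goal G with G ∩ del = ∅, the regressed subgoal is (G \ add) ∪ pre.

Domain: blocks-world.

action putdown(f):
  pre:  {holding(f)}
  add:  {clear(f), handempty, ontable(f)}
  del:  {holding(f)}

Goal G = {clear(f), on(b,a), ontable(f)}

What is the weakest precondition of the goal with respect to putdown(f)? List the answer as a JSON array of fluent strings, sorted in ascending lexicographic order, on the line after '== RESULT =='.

Regress:
  G ∩ del = {}  (empty — regression defined)
  G \ add = {clear(f), on(b,a), ontable(f)} \ {clear(f), handempty, ontable(f)} = {on(b,a)}
  ∪ pre   = {on(b,a)} ∪ {holding(f)}
          = {holding(f), on(b,a)}

== RESULT ==
["holding(f)", "on(b,a)"]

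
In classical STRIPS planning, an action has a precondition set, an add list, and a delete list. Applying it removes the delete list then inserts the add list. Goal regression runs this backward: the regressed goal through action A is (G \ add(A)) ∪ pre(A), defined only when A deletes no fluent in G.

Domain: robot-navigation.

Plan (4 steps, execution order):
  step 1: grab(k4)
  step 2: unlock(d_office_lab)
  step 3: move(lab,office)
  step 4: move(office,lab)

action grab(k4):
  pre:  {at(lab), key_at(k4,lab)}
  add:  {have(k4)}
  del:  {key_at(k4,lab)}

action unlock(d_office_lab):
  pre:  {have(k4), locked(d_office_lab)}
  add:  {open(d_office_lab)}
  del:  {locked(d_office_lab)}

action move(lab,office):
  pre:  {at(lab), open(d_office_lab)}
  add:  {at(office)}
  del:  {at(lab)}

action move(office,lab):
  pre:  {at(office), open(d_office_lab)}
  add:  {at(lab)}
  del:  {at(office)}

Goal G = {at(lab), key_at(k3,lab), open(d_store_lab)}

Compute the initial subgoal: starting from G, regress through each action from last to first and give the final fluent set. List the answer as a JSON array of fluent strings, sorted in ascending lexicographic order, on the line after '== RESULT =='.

Regress step by step:
  through step 4 (move(office,lab)): drop {at(lab)}, keep {key_at(k3,lab), open(d_store_lab)}, require {at(office), open(d_office_lab)}
    → {at(office), key_at(k3,lab), open(d_office_lab), open(d_store_lab)}
  through step 3 (move(lab,office)): drop {at(office)}, keep {key_at(k3,lab), open(d_office_lab), open(d_store_lab)}, require {at(lab), open(d_office_lab)}
    → {at(lab), key_at(k3,lab), open(d_office_lab), open(d_store_lab)}
  through step 2 (unlock(d_office_lab)): drop {open(d_office_lab)}, keep {at(lab), key_at(k3,lab), open(d_store_lab)}, require {have(k4), locked(d_office_lab)}
    → {at(lab), have(k4), key_at(k3,lab), locked(d_office_lab), open(d_store_lab)}
  through step 1 (grab(k4)): drop {have(k4)}, keep {at(lab), key_at(k3,lab), locked(d_office_lab), open(d_store_lab)}, require {at(lab), key_at(k4,lab)}
    → {at(lab), key_at(k3,lab), key_at(k4,lab), locked(d_office_lab), open(d_store_lab)}

== RESULT ==
["at(lab)", "key_at(k3,lab)", "key_at(k4,lab)", "locked(d_office_lab)", "open(d_store_lab)"]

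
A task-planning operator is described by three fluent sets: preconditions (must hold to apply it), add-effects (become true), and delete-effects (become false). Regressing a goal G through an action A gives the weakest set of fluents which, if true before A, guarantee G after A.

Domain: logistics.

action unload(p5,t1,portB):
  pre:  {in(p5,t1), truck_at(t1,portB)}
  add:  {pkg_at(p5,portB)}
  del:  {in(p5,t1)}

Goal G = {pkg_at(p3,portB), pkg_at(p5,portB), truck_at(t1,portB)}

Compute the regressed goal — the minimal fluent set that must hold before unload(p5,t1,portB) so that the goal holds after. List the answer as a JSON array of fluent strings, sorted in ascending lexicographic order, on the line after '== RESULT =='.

Compute (G \ add) ∪ pre:
  G ∩ del = {}  (empty — regression defined)
  G \ add = {pkg_at(p3,portB), pkg_at(p5,portB), truck_at(t1,portB)} \ {pkg_at(p5,portB)} = {pkg_at(p3,portB), truck_at(t1,portB)}
  ∪ pre   = {pkg_at(p3,portB), truck_at(t1,portB)} ∪ {in(p5,t1), truck_at(t1,portB)}
          = {in(p5,t1), pkg_at(p3,portB), truck_at(t1,portB)}

== RESULT ==
["in(p5,t1)", "pkg_at(p3,portB)", "truck_at(t1,portB)"]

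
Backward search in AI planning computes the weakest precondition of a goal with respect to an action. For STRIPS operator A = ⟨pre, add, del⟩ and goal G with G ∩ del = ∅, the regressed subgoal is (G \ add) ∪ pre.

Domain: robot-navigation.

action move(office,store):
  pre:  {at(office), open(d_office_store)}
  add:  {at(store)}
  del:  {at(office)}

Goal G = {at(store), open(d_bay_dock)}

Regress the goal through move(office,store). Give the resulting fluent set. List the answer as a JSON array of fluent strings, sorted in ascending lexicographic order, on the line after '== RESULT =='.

Compute (G \ add) ∪ pre:
  G ∩ del = {}  (empty — regression defined)
  G \ add = {at(store), open(d_bay_dock)} \ {at(store)} = {open(d_bay_dock)}
  ∪ pre   = {open(d_bay_dock)} ∪ {at(office), open(d_office_store)}
          = {at(office), open(d_bay_dock), open(d_office_store)}

== RESULT ==
["at(office)", "open(d_bay_dock)", "open(d_office_store)"]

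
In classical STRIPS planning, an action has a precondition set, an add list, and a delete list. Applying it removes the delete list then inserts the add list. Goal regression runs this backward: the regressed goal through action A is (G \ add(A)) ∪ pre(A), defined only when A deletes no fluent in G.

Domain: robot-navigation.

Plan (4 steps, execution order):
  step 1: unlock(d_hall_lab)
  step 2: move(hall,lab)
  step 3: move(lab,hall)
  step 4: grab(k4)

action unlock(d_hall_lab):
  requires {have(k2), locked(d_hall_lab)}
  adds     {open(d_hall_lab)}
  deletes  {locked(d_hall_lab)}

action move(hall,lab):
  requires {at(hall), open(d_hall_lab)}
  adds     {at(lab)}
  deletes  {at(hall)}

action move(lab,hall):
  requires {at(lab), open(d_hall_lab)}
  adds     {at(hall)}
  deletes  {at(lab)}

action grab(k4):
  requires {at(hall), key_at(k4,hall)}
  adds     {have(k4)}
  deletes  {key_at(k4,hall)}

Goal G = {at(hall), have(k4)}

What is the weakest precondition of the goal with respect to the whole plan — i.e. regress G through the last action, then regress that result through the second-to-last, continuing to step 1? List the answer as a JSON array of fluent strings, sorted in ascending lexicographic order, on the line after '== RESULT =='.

Regress step by step:
  through step 4 (grab(k4)): drop {have(k4)}, keep {at(hall)}, require {at(hall), key_at(k4,hall)}
    → {at(hall), key_at(k4,hall)}
  through step 3 (move(lab,hall)): drop {at(hall)}, keep {key_at(k4,hall)}, require {at(lab), open(d_hall_lab)}
    → {at(lab), key_at(k4,hall), open(d_hall_lab)}
  through step 2 (move(hall,lab)): drop {at(lab)}, keep {key_at(k4,hall), open(d_hall_lab)}, require {at(hall), open(d_hall_lab)}
    → {at(hall), key_at(k4,hall), open(d_hall_lab)}
  through step 1 (unlock(d_hall_lab)): drop {open(d_hall_lab)}, keep {at(hall), key_at(k4,hall)}, require {have(k2), locked(d_hall_lab)}
    → {at(hall), have(k2), key_at(k4,hall), locked(d_hall_lab)}

== RESULT ==
["at(hall)", "have(k2)", "key_at(k4,hall)", "locked(d_hall_lab)"]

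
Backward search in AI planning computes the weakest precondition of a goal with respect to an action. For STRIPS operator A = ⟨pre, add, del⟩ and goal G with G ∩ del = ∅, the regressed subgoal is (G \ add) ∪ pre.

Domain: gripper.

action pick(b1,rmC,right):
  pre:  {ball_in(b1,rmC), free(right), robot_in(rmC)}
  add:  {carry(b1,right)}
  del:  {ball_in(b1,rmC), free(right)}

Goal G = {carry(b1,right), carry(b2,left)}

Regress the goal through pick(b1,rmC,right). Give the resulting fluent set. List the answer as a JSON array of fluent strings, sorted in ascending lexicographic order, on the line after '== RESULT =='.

Compute (G \ add) ∪ pre:
  G ∩ del = {}  (empty — regression defined)
  G \ add = {carry(b1,right), carry(b2,left)} \ {carry(b1,right)} = {carry(b2,left)}
  ∪ pre   = {carry(b2,left)} ∪ {ball_in(b1,rmC), free(right), robot_in(rmC)}
          = {ball_in(b1,rmC), carry(b2,left), free(right), robot_in(rmC)}

== RESULT ==
["ball_in(b1,rmC)", "carry(b2,left)", "free(right)", "robot_in(rmC)"]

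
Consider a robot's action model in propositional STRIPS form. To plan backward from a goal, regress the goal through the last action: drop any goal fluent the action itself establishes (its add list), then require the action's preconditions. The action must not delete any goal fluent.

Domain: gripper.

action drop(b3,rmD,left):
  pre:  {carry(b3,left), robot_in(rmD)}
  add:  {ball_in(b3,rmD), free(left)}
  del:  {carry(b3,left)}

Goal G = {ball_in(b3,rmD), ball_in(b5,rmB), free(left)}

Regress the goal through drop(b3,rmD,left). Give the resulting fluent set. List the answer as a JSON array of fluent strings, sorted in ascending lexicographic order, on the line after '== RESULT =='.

Regress:
  G ∩ del = {}  (empty — regression defined)
  G \ add = {ball_in(b3,rmD), ball_in(b5,rmB), free(left)} \ {ball_in(b3,rmD), free(left)} = {ball_in(b5,rmB)}
  ∪ pre   = {ball_in(b5,rmB)} ∪ {carry(b3,left), robot_in(rmD)}
          = {ball_in(b5,rmB), carry(b3,left), robot_in(rmD)}

== RESULT ==
["ball_in(b5,rmB)", "carry(b3,left)", "robot_in(rmD)"]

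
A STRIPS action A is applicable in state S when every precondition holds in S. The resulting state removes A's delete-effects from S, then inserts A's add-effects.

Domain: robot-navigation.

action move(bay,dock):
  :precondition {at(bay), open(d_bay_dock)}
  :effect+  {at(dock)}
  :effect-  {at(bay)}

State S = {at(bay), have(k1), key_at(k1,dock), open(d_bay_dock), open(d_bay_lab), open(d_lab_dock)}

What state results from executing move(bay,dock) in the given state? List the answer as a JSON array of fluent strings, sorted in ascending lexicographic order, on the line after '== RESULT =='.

Compute (S \ del) ∪ add:
  pre ⊆ S: {at(bay), open(d_bay_dock)} ⊆ S  — applicable
  S \ del = {have(k1), key_at(k1,dock), open(d_bay_dock), open(d_bay_lab), open(d_lab_dock)}
  ∪ add   = {at(dock), have(k1), key_at(k1,dock), open(d_bay_dock), open(d_bay_lab), open(d_lab_dock)}

== RESULT ==
["at(dock)", "have(k1)", "key_at(k1,dock)", "open(d_bay_dock)", "open(d_bay_lab)", "open(d_lab_dock)"]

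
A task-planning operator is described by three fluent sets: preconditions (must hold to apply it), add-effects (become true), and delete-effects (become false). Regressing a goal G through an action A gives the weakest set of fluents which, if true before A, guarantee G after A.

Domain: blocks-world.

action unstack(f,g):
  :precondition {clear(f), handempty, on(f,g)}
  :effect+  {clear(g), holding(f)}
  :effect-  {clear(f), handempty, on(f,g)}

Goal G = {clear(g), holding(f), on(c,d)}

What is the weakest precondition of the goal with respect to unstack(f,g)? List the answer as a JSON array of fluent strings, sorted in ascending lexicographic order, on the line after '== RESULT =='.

Compute (G \ add) ∪ pre:
  G ∩ del = {}  (empty — regression defined)
  G \ add = {clear(g), holding(f), on(c,d)} \ {clear(g), holding(f)} = {on(c,d)}
  ∪ pre   = {on(c,d)} ∪ {clear(f), handempty, on(f,g)}
          = {clear(f), handempty, on(c,d), on(f,g)}

== RESULT ==
["clear(f)", "handempty", "on(c,d)", "on(f,g)"]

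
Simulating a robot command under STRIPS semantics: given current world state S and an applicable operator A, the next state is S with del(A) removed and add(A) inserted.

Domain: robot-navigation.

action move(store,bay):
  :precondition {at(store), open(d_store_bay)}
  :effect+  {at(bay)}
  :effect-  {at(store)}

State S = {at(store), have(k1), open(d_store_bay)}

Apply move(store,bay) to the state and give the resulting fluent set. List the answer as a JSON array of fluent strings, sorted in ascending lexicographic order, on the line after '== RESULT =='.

Progress:
  pre ⊆ S: {at(store), open(d_store_bay)} ⊆ S  — applicable
  S \ del = {have(k1), open(d_store_bay)}
  ∪ add   = {at(bay), have(k1), open(d_store_bay)}

== RESULT ==
["at(bay)", "have(k1)", "open(d_store_bay)"]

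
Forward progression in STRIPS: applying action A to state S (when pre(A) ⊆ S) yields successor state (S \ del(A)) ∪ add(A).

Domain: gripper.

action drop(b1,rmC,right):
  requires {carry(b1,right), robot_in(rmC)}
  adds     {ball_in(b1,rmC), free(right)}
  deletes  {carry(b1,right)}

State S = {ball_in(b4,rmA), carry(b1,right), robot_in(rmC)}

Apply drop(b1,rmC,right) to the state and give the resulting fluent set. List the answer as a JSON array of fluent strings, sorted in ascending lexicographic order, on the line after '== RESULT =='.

Compute (S \ del) ∪ add:
  pre ⊆ S: {carry(b1,right), robot_in(rmC)} ⊆ S  — applicable
  S \ del = {ball_in(b4,rmA), robot_in(rmC)}
  ∪ add   = {ball_in(b1,rmC), ball_in(b4,rmA), free(right), robot_in(rmC)}

== RESULT ==
["ball_in(b1,rmC)", "ball_in(b4,rmA)", "free(right)", "robot_in(rmC)"]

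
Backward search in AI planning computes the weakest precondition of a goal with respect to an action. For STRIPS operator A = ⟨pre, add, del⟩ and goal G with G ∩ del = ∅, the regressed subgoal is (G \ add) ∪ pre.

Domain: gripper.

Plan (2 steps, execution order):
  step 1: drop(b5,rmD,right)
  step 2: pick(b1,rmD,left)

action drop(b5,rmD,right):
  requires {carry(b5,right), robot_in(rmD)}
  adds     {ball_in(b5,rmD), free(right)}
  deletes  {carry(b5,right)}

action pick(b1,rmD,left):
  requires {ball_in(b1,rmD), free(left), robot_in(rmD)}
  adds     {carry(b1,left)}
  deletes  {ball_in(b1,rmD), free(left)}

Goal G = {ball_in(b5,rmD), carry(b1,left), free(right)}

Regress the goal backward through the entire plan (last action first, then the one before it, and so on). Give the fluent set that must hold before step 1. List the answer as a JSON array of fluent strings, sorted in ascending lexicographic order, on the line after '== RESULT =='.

Regress step by step:
  through step 2 (pick(b1,rmD,left)): drop {carry(b1,left)}, keep {ball_in(b5,rmD), free(right)}, require {ball_in(b1,rmD), free(left), robot_in(rmD)}
    → {ball_in(b1,rmD), ball_in(b5,rmD), free(left), free(right), robot_in(rmD)}
  through step 1 (drop(b5,rmD,right)): drop {ball_in(b5,rmD), free(right)}, keep {ball_in(b1,rmD), free(left), robot_in(rmD)}, require {carry(b5,right), robot_in(rmD)}
    → {ball_in(b1,rmD), carry(b5,right), free(left), robot_in(rmD)}

== RESULT ==
["ball_in(b1,rmD)", "carry(b5,right)", "free(left)", "robot_in(rmD)"]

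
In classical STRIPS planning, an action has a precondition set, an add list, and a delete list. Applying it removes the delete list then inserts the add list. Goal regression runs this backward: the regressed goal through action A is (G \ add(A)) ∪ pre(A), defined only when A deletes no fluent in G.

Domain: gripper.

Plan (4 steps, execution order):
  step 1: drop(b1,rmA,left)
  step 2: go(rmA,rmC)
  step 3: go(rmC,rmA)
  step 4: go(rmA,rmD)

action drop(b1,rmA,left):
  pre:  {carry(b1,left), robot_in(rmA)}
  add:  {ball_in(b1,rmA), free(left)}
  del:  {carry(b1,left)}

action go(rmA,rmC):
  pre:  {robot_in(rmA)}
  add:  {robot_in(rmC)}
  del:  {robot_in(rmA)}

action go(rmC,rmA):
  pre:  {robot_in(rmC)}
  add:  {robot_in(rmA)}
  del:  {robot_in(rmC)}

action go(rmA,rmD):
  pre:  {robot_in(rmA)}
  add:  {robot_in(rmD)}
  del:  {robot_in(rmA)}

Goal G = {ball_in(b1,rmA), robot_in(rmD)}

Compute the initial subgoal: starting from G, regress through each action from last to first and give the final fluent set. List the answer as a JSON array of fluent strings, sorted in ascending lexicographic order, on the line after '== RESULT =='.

Work backward from the goal:
  through step 4 (go(rmA,rmD)): drop {robot_in(rmD)}, keep {ball_in(b1,rmA)}, require {robot_in(rmA)}
    → {ball_in(b1,rmA), robot_in(rmA)}
  through step 3 (go(rmC,rmA)): drop {robot_in(rmA)}, keep {ball_in(b1,rmA)}, require {robot_in(rmC)}
    → {ball_in(b1,rmA), robot_in(rmC)}
  through step 2 (go(rmA,rmC)): drop {robot_in(rmC)}, keep {ball_in(b1,rmA)}, require {robot_in(rmA)}
    → {ball_in(b1,rmA), robot_in(rmA)}
  through step 1 (drop(b1,rmA,left)): drop {ball_in(b1,rmA)}, keep {robot_in(rmA)}, require {carry(b1,left), robot_in(rmA)}
    → {carry(b1,left), robot_in(rmA)}

== RESULT ==
["carry(b1,left)", "robot_in(rmA)"]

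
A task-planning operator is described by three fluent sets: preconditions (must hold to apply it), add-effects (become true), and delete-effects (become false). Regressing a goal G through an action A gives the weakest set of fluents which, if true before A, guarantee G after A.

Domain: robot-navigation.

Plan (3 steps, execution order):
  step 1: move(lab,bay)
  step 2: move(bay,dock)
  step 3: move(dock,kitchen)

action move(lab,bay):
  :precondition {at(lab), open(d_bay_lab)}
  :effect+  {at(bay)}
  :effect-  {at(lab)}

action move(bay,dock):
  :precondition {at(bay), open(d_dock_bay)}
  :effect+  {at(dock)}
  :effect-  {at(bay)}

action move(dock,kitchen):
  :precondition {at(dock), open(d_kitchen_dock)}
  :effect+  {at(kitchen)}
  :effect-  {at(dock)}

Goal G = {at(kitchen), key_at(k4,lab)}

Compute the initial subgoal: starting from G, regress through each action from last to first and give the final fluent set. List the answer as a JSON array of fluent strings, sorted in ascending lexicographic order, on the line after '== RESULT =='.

Work backward from the goal:
  through step 3 (move(dock,kitchen)): drop {at(kitchen)}, keep {key_at(k4,lab)}, require {at(dock), open(d_kitchen_dock)}
    → {at(dock), key_at(k4,lab), open(d_kitchen_dock)}
  through step 2 (move(bay,dock)): drop {at(dock)}, keep {key_at(k4,lab), open(d_kitchen_dock)}, require {at(bay), open(d_dock_bay)}
    → {at(bay), key_at(k4,lab), open(d_dock_bay), open(d_kitchen_dock)}
  through step 1 (move(lab,bay)): drop {at(bay)}, keep {key_at(k4,lab), open(d_dock_bay), open(d_kitchen_dock)}, require {at(lab), open(d_bay_lab)}
    → {at(lab), key_at(k4,lab), open(d_bay_lab), open(d_dock_bay), open(d_kitchen_dock)}

== RESULT ==
["at(lab)", "key_at(k4,lab)", "open(d_bay_lab)", "open(d_dock_bay)", "open(d_kitchen_dock)"]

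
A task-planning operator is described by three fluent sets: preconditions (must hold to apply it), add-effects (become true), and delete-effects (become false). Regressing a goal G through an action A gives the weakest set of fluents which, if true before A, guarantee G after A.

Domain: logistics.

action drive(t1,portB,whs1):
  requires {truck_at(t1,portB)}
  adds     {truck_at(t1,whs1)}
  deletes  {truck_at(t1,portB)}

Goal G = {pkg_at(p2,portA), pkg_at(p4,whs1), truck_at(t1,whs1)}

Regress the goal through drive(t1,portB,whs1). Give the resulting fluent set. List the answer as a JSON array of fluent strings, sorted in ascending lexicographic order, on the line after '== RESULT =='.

Compute (G \ add) ∪ pre:
  G ∩ del = {}  (empty — regression defined)
  G \ add = {pkg_at(p2,portA), pkg_at(p4,whs1), truck_at(t1,whs1)} \ {truck_at(t1,whs1)} = {pkg_at(p2,portA), pkg_at(p4,whs1)}
  ∪ pre   = {pkg_at(p2,portA), pkg_at(p4,whs1)} ∪ {truck_at(t1,portB)}
          = {pkg_at(p2,portA), pkg_at(p4,whs1), truck_at(t1,portB)}

== RESULT ==
["pkg_at(p2,portA)", "pkg_at(p4,whs1)", "truck_at(t1,portB)"]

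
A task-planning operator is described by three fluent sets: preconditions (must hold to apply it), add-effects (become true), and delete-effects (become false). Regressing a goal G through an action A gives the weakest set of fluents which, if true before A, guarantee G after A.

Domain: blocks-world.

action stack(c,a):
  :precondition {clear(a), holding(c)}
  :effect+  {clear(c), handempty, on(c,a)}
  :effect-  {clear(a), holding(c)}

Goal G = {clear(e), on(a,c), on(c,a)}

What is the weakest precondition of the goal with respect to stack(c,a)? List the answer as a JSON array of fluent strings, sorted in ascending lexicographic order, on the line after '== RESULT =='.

Regress:
  G ∩ del = {}  (empty — regression defined)
  G \ add = {clear(e), on(a,c), on(c,a)} \ {clear(c), handempty, on(c,a)} = {clear(e), on(a,c)}
  ∪ pre   = {clear(e), on(a,c)} ∪ {clear(a), holding(c)}
          = {clear(a), clear(e), holding(c), on(a,c)}

== RESULT ==
["clear(a)", "clear(e)", "holding(c)", "on(a,c)"]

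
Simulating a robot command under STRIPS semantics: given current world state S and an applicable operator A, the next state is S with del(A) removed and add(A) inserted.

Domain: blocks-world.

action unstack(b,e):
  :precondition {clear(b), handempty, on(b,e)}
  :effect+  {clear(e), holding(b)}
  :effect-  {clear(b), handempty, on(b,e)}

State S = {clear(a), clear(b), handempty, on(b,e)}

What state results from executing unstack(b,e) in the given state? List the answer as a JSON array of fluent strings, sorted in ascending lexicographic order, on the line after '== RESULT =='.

Progress:
  pre ⊆ S: {clear(b), handempty, on(b,e)} ⊆ S  — applicable
  S \ del = {clear(a)}
  ∪ add   = {clear(a), clear(e), holding(b)}

== RESULT ==
["clear(a)", "clear(e)", "holding(b)"]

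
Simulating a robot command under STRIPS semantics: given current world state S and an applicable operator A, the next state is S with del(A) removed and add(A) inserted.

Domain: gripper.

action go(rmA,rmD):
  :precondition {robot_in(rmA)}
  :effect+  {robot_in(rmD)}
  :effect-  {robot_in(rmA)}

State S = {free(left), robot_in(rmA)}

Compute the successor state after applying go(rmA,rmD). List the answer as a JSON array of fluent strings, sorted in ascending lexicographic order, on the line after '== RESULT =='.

Compute (S \ del) ∪ add:
  pre ⊆ S: {robot_in(rmA)} ⊆ S  — applicable
  S \ del = {free(left)}
  ∪ add   = {free(left), robot_in(rmD)}

== RESULT ==
["free(left)", "robot_in(rmD)"]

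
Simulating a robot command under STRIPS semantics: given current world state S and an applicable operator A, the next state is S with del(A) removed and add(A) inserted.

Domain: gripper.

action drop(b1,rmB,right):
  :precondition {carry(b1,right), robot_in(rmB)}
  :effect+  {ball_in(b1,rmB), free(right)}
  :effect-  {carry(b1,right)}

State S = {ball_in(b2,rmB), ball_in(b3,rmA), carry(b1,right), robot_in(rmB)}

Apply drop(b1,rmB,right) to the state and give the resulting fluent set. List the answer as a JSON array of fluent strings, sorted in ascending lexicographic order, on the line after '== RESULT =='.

Compute (S \ del) ∪ add:
  pre ⊆ S: {carry(b1,right), robot_in(rmB)} ⊆ S  — applicable
  S \ del = {ball_in(b2,rmB), ball_in(b3,rmA), robot_in(rmB)}
  ∪ add   = {ball_in(b1,rmB), ball_in(b2,rmB), ball_in(b3,rmA), free(right), robot_in(rmB)}

== RESULT ==
["ball_in(b1,rmB)", "ball_in(b2,rmB)", "ball_in(b3,rmA)", "free(right)", "robot_in(rmB)"]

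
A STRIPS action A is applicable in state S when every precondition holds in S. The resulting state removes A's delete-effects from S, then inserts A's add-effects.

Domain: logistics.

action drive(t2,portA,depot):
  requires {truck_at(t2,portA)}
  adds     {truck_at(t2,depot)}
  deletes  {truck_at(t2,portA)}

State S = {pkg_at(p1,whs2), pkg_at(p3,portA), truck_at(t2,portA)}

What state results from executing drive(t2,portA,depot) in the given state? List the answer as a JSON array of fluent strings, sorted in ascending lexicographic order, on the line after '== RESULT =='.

Compute (S \ del) ∪ add:
  pre ⊆ S: {truck_at(t2,portA)} ⊆ S  — applicable
  S \ del = {pkg_at(p1,whs2), pkg_at(p3,portA)}
  ∪ add   = {pkg_at(p1,whs2), pkg_at(p3,portA), truck_at(t2,depot)}

== RESULT ==
["pkg_at(p1,whs2)", "pkg_at(p3,portA)", "truck_at(t2,depot)"]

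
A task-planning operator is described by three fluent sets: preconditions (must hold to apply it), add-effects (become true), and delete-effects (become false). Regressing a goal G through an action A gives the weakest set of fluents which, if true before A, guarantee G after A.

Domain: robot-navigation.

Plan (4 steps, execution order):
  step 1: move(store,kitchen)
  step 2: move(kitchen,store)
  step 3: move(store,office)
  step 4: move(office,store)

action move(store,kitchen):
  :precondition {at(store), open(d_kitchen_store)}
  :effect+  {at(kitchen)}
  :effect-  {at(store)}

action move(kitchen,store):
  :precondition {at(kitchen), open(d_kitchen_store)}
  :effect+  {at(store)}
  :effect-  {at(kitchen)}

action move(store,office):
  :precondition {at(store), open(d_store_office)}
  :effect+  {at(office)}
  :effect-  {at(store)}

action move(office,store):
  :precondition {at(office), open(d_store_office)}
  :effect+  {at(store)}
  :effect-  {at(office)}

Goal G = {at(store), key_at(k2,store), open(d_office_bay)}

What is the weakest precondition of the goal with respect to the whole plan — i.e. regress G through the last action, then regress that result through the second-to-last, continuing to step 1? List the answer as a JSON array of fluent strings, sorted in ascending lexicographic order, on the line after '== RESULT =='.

Regress step by step:
  through step 4 (move(office,store)): drop {at(store)}, keep {key_at(k2,store), open(d_office_bay)}, require {at(office), open(d_store_office)}
    → {at(office), key_at(k2,store), open(d_office_bay), open(d_store_office)}
  through step 3 (move(store,office)): drop {at(office)}, keep {key_at(k2,store), open(d_office_bay), open(d_store_office)}, require {at(store), open(d_store_office)}
    → {at(store), key_at(k2,store), open(d_office_bay), open(d_store_office)}
  through step 2 (move(kitchen,store)): drop {at(store)}, keep {key_at(k2,store), open(d_office_bay), open(d_store_office)}, require {at(kitchen), open(d_kitchen_store)}
    → {at(kitchen), key_at(k2,store), open(d_kitchen_store), open(d_office_bay), open(d_store_office)}
  through step 1 (move(store,kitchen)): drop {at(kitchen)}, keep {key_at(k2,store), open(d_kitchen_store), open(d_office_bay), open(d_store_office)}, require {at(store), open(d_kitchen_store)}
    → {at(store), key_at(k2,store), open(d_kitchen_store), open(d_office_bay), open(d_store_office)}

== RESULT ==
["at(store)", "key_at(k2,store)", "open(d_kitchen_store)", "open(d_office_bay)", "open(d_store_office)"]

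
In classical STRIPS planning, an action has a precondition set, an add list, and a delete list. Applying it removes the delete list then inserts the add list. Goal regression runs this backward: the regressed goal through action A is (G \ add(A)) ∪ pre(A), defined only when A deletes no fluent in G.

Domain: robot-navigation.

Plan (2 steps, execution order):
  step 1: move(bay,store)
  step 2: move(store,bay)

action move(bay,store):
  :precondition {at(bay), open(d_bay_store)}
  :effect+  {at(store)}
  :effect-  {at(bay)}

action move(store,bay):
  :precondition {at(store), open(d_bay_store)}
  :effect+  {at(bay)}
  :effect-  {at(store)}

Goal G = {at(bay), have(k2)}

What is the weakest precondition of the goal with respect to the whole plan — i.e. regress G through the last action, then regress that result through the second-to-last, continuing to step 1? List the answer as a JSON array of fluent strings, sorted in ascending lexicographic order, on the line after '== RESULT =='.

Regress step by step:
  through step 2 (move(store,bay)): drop {at(bay)}, keep {have(k2)}, require {at(store), open(d_bay_store)}
    → {at(store), have(k2), open(d_bay_store)}
  through step 1 (move(bay,store)): drop {at(store)}, keep {have(k2), open(d_bay_store)}, require {at(bay), open(d_bay_store)}
    → {at(bay), have(k2), open(d_bay_store)}

== RESULT ==
["at(bay)", "have(k2)", "open(d_bay_store)"]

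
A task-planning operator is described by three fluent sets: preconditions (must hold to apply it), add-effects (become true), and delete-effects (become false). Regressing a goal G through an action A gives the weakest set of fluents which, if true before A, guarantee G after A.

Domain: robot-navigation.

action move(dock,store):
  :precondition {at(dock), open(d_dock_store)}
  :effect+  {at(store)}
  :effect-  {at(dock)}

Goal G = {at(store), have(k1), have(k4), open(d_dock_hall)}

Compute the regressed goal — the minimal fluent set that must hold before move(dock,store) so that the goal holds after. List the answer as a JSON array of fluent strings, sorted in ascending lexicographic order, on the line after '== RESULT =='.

Compute (G \ add) ∪ pre:
  G ∩ del = {}  (empty — regression defined)
  G \ add = {at(store), have(k1), have(k4), open(d_dock_hall)} \ {at(store)} = {have(k1), have(k4), open(d_dock_hall)}
  ∪ pre   = {have(k1), have(k4), open(d_dock_hall)} ∪ {at(dock), open(d_dock_store)}
          = {at(dock), have(k1), have(k4), open(d_dock_hall), open(d_dock_store)}

== RESULT ==
["at(dock)", "have(k1)", "have(k4)", "open(d_dock_hall)", "open(d_dock_store)"]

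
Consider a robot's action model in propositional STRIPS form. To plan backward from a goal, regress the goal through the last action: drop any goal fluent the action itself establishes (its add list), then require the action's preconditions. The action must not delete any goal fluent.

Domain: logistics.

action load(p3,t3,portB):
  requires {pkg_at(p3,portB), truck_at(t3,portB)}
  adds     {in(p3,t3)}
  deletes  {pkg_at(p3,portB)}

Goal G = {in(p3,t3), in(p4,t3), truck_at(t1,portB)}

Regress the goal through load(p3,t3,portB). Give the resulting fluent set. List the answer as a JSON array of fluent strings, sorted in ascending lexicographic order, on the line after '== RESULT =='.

Regress:
  G ∩ del = {}  (empty — regression defined)
  G \ add = {in(p3,t3), in(p4,t3), truck_at(t1,portB)} \ {in(p3,t3)} = {in(p4,t3), truck_at(t1,portB)}
  ∪ pre   = {in(p4,t3), truck_at(t1,portB)} ∪ {pkg_at(p3,portB), truck_at(t3,portB)}
          = {in(p4,t3), pkg_at(p3,portB), truck_at(t1,portB), truck_at(t3,portB)}

== RESULT ==
["in(p4,t3)", "pkg_at(p3,portB)", "truck_at(t1,portB)", "truck_at(t3,portB)"]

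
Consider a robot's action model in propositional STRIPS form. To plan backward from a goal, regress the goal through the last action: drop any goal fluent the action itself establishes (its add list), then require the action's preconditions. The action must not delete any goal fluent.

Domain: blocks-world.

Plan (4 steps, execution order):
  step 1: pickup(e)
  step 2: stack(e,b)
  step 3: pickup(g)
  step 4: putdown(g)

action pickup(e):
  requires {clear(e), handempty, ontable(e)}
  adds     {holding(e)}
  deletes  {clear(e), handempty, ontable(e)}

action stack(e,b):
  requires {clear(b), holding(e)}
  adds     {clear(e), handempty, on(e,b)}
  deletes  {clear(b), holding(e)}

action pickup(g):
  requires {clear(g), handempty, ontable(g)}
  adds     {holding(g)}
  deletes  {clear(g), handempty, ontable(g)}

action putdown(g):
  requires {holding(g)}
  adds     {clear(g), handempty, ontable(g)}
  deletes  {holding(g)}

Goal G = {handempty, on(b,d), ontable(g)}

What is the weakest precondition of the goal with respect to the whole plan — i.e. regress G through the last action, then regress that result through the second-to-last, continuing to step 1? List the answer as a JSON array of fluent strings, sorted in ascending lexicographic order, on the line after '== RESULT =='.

Regress step by step:
  through step 4 (putdown(g)): drop {handempty, ontable(g)}, keep {on(b,d)}, require {holding(g)}
    → {holding(g), on(b,d)}
  through step 3 (pickup(g)): drop {holding(g)}, keep {on(b,d)}, require {clear(g), handempty, ontable(g)}
    → {clear(g), handempty, on(b,d), ontable(g)}
  through step 2 (stack(e,b)): drop {handempty}, keep {clear(g), on(b,d), ontable(g)}, require {clear(b), holding(e)}
    → {clear(b), clear(g), holding(e), on(b,d), ontable(g)}
  through step 1 (pickup(e)): drop {holding(e)}, keep {clear(b), clear(g), on(b,d), ontable(g)}, require {clear(e), handempty, ontable(e)}
    → {clear(b), clear(e), clear(g), handempty, on(b,d), ontable(e), ontable(g)}

== RESULT ==
["clear(b)", "clear(e)", "clear(g)", "handempty", "on(b,d)", "ontable(e)", "ontable(g)"]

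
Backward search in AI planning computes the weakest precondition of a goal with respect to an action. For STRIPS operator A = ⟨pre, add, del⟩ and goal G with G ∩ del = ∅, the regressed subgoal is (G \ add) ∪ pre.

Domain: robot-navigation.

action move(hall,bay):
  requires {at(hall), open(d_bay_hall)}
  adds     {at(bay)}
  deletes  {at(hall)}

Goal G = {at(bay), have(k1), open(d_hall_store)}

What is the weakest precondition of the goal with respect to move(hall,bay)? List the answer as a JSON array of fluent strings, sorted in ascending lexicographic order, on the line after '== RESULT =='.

Compute (G \ add) ∪ pre:
  G ∩ del = {}  (empty — regression defined)
  G \ add = {at(bay), have(k1), open(d_hall_store)} \ {at(bay)} = {have(k1), open(d_hall_store)}
  ∪ pre   = {have(k1), open(d_hall_store)} ∪ {at(hall), open(d_bay_hall)}
          = {at(hall), have(k1), open(d_bay_hall), open(d_hall_store)}

== RESULT ==
["at(hall)", "have(k1)", "open(d_bay_hall)", "open(d_hall_store)"]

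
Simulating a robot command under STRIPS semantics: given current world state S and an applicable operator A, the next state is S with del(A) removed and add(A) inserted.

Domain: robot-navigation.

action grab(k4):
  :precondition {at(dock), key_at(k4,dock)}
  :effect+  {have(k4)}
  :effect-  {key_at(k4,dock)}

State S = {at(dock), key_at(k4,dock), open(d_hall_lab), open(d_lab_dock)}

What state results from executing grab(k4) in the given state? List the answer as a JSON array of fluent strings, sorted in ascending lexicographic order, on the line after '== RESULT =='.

Compute (S \ del) ∪ add:
  pre ⊆ S: {at(dock), key_at(k4,dock)} ⊆ S  — applicable
  S \ del = {at(dock), open(d_hall_lab), open(d_lab_dock)}
  ∪ add   = {at(dock), have(k4), open(d_hall_lab), open(d_lab_dock)}

== RESULT ==
["at(dock)", "have(k4)", "open(d_hall_lab)", "open(d_lab_dock)"]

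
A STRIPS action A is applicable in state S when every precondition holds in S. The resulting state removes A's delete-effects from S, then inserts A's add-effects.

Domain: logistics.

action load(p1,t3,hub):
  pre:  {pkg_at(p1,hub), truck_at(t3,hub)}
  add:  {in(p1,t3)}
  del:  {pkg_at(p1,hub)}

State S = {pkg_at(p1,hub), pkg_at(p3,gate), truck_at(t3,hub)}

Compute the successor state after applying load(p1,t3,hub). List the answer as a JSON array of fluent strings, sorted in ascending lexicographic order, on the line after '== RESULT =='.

Compute (S \ del) ∪ add:
  pre ⊆ S: {pkg_at(p1,hub), truck_at(t3,hub)} ⊆ S  — applicable
  S \ del = {pkg_at(p3,gate), truck_at(t3,hub)}
  ∪ add   = {in(p1,t3), pkg_at(p3,gate), truck_at(t3,hub)}

== RESULT ==
["in(p1,t3)", "pkg_at(p3,gate)", "truck_at(t3,hub)"]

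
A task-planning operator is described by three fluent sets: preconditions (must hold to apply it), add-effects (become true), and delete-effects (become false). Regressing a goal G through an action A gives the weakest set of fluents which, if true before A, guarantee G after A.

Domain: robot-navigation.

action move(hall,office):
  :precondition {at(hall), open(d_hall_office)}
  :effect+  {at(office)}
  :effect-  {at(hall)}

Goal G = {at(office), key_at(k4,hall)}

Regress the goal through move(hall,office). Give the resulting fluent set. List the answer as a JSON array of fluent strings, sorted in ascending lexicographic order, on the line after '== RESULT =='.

Compute (G \ add) ∪ pre:
  G ∩ del = {}  (empty — regression defined)
  G \ add = {at(office), key_at(k4,hall)} \ {at(office)} = {key_at(k4,hall)}
  ∪ pre   = {key_at(k4,hall)} ∪ {at(hall), open(d_hall_office)}
          = {at(hall), key_at(k4,hall), open(d_hall_office)}

== RESULT ==
["at(hall)", "key_at(k4,hall)", "open(d_hall_office)"]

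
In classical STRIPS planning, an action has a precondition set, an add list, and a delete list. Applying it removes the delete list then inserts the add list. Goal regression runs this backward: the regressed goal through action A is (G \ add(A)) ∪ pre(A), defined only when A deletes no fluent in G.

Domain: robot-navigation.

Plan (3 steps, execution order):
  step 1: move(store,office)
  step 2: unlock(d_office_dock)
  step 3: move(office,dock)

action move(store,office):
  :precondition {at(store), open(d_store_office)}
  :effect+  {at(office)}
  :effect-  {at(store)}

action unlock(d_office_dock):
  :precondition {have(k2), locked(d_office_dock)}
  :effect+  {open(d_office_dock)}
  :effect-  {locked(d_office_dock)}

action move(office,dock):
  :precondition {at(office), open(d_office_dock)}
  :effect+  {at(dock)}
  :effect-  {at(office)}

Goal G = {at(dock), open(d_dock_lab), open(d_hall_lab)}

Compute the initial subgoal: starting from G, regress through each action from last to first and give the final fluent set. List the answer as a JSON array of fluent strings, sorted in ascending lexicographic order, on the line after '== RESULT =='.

Regress step by step:
  through step 3 (move(office,dock)): drop {at(dock)}, keep {open(d_dock_lab), open(d_hall_lab)}, require {at(office), open(d_office_dock)}
    → {at(office), open(d_dock_lab), open(d_hall_lab), open(d_office_dock)}
  through step 2 (unlock(d_office_dock)): drop {open(d_office_dock)}, keep {at(office), open(d_dock_lab), open(d_hall_lab)}, require {have(k2), locked(d_office_dock)}
    → {at(office), have(k2), locked(d_office_dock), open(d_dock_lab), open(d_hall_lab)}
  through step 1 (move(store,office)): drop {at(office)}, keep {have(k2), locked(d_office_dock), open(d_dock_lab), open(d_hall_lab)}, require {at(store), open(d_store_office)}
    → {at(store), have(k2), locked(d_office_dock), open(d_dock_lab), open(d_hall_lab), open(d_store_office)}

== RESULT ==
["at(store)", "have(k2)", "locked(d_office_dock)", "open(d_dock_lab)", "open(d_hall_lab)", "open(d_store_office)"]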